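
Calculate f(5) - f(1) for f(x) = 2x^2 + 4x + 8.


Net change = f(b) - f(a)
f(x) = 2x^2 + 4x + 8
Compute f(5):
f(5) = 2 * 5^2 + 4 * 5 + 8
= 50 + 20 + 8
= 78
Compute f(1):
f(1) = 2 * 1^2 + 4 * 1 + 8
= 2 + 4 + 8
= 14
Net change = 78 - 14 = 64

64


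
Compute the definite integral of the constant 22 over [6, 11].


The integral of a constant k over [a, b] equals k * (b - a).
integral from 6 to 11 of 22 dx
= 22 * (11 - 6)
= 22 * 5
= 110

110


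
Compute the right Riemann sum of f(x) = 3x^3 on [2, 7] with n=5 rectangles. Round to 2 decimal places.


Right Riemann sum uses right endpoints of each subinterval.
Interval: [2, 7], n = 5
dx = (7 - 2) / 5 = 1
Right endpoints: [3, 4, 5, 6, 7]
f values: [81, 192, 375, 648, 1029]
Sum = dx * (sum of f values)
= 1 * 2325
= 2325 = 2325.00

2325.00


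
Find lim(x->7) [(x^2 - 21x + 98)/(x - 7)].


Direct substitution gives 0/0, so we factor the numerator.
Factor: (x^2 - 21x + 98) = (x - 7)(x - 14)
Cancel the common factor (x - 7):
(x^2 - 21x + 98)/(x - 7) = (x - 14)
Now substitute x = 7:
= (7) - (14) = -7

-7


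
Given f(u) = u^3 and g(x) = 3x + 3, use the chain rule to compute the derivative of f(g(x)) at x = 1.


Using the chain rule: (f(g(x)))' = f'(g(x)) * g'(x)
First, find g(1):
g(1) = 3 * 1 + 3 = 6
Next, f'(u) = 3u^2
And g'(x) = 3
So f'(g(1)) * g'(1)
= 3 * 6^2 * 3
= 3 * 36 * 3
= 324

324


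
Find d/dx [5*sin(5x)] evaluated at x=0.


Apply the chain rule to differentiate 5*sin(5x):
d/dx [5*sin(5x)]
= 5 * cos(5x) * d/dx(5x)
= 5 * 5 * cos(5x)
= 25 * cos(5x)
Evaluate at x = 0:
= 25 * cos(0)
= 25 * 1
= 25

25


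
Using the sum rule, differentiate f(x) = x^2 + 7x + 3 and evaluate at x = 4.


Differentiate term by term using power and sum rules:
f(x) = x^2 + 7x + 3
f'(x) = 2x + 7
Substitute x = 4:
f'(4) = 2 * 4 + 7
= 8 + 7
= 15

15


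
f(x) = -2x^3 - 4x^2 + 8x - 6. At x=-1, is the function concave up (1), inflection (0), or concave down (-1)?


Concavity is determined by the sign of f''(x).
f(x) = -2x^3 - 4x^2 + 8x - 6
f'(x) = -6x^2 - 8x + 8
f''(x) = -12x - 8
f''(-1) = -12 * (-1) - 8
= 12 - 8
= 4
Since f''(-1) > 0, the function is concave up (1)

1


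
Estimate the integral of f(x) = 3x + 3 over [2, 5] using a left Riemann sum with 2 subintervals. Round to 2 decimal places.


Left Riemann sum uses left endpoints of each subinterval.
Interval: [2, 5], n = 2
dx = (5 - 2) / 2 = 3/2
Left endpoints: [2, 7/2]
f values: [9, 27/2]
Sum = dx * (sum of f values)
= 3/2 * 45/2
= 135/4 = 33.75

33.75


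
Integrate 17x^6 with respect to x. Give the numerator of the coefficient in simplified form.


Apply the power rule for integration:
integral of ax^n dx = a/(n+1) * x^(n+1) + C
integral of 17x^6 dx
= 17/7 * x^7 + C
The coefficient in lowest terms is 17/7, and its numerator is 17

17


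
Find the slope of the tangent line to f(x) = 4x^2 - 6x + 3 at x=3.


The slope of the tangent line equals f'(x) at the point.
f(x) = 4x^2 - 6x + 3
f'(x) = 8x - 6
At x = 3:
f'(3) = 8 * 3 - 6
= 24 - 6
= 18

18


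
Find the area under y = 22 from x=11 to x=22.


The area under a constant function y = 22 is a rectangle.
Width = 22 - 11 = 11
Height = 22
Area = width * height
= 11 * 22
= 242

242


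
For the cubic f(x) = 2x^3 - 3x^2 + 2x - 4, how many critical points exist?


Find where f'(x) = 0:
f(x) = 2x^3 - 3x^2 + 2x - 4
f'(x) = 6x^2 - 6x + 2
This is a quadratic in x. Use the discriminant to count real roots.
Discriminant = (-6)^2 - 4 * 6 * 2
= 36 - 48
= -12
Since discriminant < 0, f'(x) = 0 has no real solutions.
Number of critical points: 0

0


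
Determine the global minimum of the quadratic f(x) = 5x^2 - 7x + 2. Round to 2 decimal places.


For a quadratic f(x) = ax^2 + bx + c with a > 0, the minimum is at the vertex.
Vertex x-coordinate: x = -b/(2a)
x = -(-7) / (2 * 5)
x = 7/10
Substitute back to find the minimum value:
f(7/10) = 5 * (7/10)^2 - 7 * (7/10) + 2
= 49/20 - 49/10 + 2
= -9/20 = -0.45

-0.45


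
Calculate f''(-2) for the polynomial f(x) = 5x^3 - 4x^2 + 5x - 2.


First derivative:
f'(x) = 15x^2 - 8x + 5
Second derivative:
f''(x) = 30x - 8
Substitute x = -2:
f''(-2) = 30 * (-2) - 8
= -60 - 8
= -68

-68


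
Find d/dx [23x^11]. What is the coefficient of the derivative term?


We apply the power rule: d/dx [ax^n] = a*n * x^(n-1)
d/dx [23x^11]
= 23 * 11 * x^(11-1)
= 253x^10
The coefficient is 253

253


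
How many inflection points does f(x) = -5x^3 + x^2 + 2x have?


Inflection points occur where f''(x) = 0 and concavity changes.
f(x) = -5x^3 + x^2 + 2x
f'(x) = -15x^2 + 2x + 2
f''(x) = -30x + 2
Set f''(x) = 0:
-30x + 2 = 0
x = -2 / (-30) = 1/15
Since f''(x) is linear (degree 1), it changes sign at this point.
Therefore there is exactly 1 inflection point.

1


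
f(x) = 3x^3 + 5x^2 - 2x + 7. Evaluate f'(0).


Differentiate f(x) = 3x^3 + 5x^2 - 2x + 7 term by term:
f'(x) = 9x^2 + 10x - 2
Substitute x = 0:
f'(0) = 9 * 0^2 + 10 * 0 - 2
= 0 + 0 - 2
= -2

-2


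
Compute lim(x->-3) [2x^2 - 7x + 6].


Since polynomials are continuous, we use direct substitution.
lim(x->-3) of 2x^2 - 7x + 6
= 2 * (-3)^2 - 7 * (-3) + 6
= 18 + 21 + 6
= 45

45


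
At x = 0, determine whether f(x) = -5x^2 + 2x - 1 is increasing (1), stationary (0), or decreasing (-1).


Compute f'(x) to determine behavior:
f'(x) = -10x + 2
f'(0) = -10 * 0 + 2
= 0 + 2
= 2
Since f'(0) > 0, the function is increasing (1)

1


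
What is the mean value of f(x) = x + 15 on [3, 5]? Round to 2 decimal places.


Average value = 1/(b-a) * integral from a to b of f(x) dx
First compute the integral of x + 15:
F(x) = (1/2)x^2 + 15x
F(5) = 1/2 * 25 + 15 * 5 = 175/2
F(3) = 1/2 * 9 + 15 * 3 = 99/2
Integral = 175/2 - 99/2 = 38
Average = 38 / (5 - 3) = 38 / 2
= 19 = 19.00

19.00


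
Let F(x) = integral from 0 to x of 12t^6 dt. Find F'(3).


By the Fundamental Theorem of Calculus (Part 1):
If F(x) = integral from 0 to x of f(t) dt, then F'(x) = f(x)
Here f(t) = 12t^6
So F'(x) = 12x^6
Evaluate at x = 3:
F'(3) = 12 * 3^6
= 12 * 729
= 8748

8748


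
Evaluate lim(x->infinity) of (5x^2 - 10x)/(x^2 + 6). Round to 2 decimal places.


For limits at infinity with equal-degree polynomials,
we compare leading coefficients.
Numerator leading term: 5x^2
Denominator leading term: x^2
Divide both by x^2:
lim = (5 - 10/x) / (1 + 6/x^2)
As x -> infinity, the 1/x and 1/x^2 terms vanish:
= 5/1 = 5 = 5.00

5.00


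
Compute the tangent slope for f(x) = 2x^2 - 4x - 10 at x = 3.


The slope of the tangent line equals f'(x) at the point.
f(x) = 2x^2 - 4x - 10
f'(x) = 4x - 4
At x = 3:
f'(3) = 4 * 3 - 4
= 12 - 4
= 8

8


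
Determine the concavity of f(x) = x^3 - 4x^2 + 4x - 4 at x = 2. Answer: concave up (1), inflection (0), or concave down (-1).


Concavity is determined by the sign of f''(x).
f(x) = x^3 - 4x^2 + 4x - 4
f'(x) = 3x^2 - 8x + 4
f''(x) = 6x - 8
f''(2) = 6 * 2 - 8
= 12 - 8
= 4
Since f''(2) > 0, the function is concave up (1)

1


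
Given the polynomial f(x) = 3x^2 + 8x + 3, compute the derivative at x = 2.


Differentiate term by term using power and sum rules:
f(x) = 3x^2 + 8x + 3
f'(x) = 6x + 8
Substitute x = 2:
f'(2) = 6 * 2 + 8
= 12 + 8
= 20

20


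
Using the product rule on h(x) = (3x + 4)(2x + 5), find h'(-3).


Let u(x) = 3x + 4 and v(x) = 2x + 5
u'(x) = 3
v'(x) = 2
Product rule: h'(x) = u'(x)*v(x) + u(x)*v'(x)
= 3 * (2x + 5) + (3x + 4) * 2
At x = -3:
u(-3) = 3 * (-3) + 4 = -5
v(-3) = 2 * (-3) + 5 = -1
h'(-3) = 3 * (-1) + (-5) * 2
= -3 - 10
= -13

-13


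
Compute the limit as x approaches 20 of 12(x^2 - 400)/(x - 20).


Direct substitution gives 0/0, so we factor the numerator.
Factor: 12(x^2 - 400) = 12 * (x - 20)(x + 20)
Cancel the common factor (x - 20):
12(x^2 - 400)/(x - 20) = 12 * (x + 20)
Now substitute x = 20:
= 12 * (20 + 20) = 480

480


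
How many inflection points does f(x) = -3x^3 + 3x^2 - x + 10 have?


Inflection points occur where f''(x) = 0 and concavity changes.
f(x) = -3x^3 + 3x^2 - x + 10
f'(x) = -9x^2 + 6x - 1
f''(x) = -18x + 6
Set f''(x) = 0:
-18x + 6 = 0
x = -6 / (-18) = 1/3
Since f''(x) is linear (degree 1), it changes sign at this point.
Therefore there is exactly 1 inflection point.

1


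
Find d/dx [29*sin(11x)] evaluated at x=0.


Apply the chain rule to differentiate 29*sin(11x):
d/dx [29*sin(11x)]
= 29 * cos(11x) * d/dx(11x)
= 29 * 11 * cos(11x)
= 319 * cos(11x)
Evaluate at x = 0:
= 319 * cos(0)
= 319 * 1
= 319

319


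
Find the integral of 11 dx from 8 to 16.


The integral of a constant k over [a, b] equals k * (b - a).
integral from 8 to 16 of 11 dx
= 11 * (16 - 8)
= 11 * 8
= 88

88


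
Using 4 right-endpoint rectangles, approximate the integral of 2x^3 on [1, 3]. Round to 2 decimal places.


Right Riemann sum uses right endpoints of each subinterval.
Interval: [1, 3], n = 4
dx = (3 - 1) / 4 = 1/2
Right endpoints: [3/2, 2, 5/2, 3]
f values: [27/4, 16, 125/4, 54]
Sum = dx * (sum of f values)
= 1/2 * 108
= 54 = 54.00

54.00


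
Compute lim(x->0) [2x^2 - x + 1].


Since polynomials are continuous, we use direct substitution.
lim(x->0) of 2x^2 - x + 1
= 2 * 0^2 - 1 * 0 + 1
= 0 + 0 + 1
= 1

1


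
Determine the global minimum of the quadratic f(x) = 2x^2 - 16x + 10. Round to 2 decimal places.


For a quadratic f(x) = ax^2 + bx + c with a > 0, the minimum is at the vertex.
Vertex x-coordinate: x = -b/(2a)
x = -(-16) / (2 * 2)
x = 16/4 = 4
Substitute back to find the minimum value:
f(4) = 2 * 4^2 - 16 * 4 + 10
= 32 - 64 + 10
= -22 = -22.00

-22.00


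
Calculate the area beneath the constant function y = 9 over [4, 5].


The area under a constant function y = 9 is a rectangle.
Width = 5 - 4 = 1
Height = 9
Area = width * height
= 1 * 9
= 9

9


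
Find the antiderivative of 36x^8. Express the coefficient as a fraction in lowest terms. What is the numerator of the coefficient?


Apply the power rule for integration:
integral of ax^n dx = a/(n+1) * x^(n+1) + C
integral of 36x^8 dx
= 36/9 * x^9 + C
= 4 * x^9 + C
The coefficient in lowest terms is 4 = 4/1, so its numerator is 4

4


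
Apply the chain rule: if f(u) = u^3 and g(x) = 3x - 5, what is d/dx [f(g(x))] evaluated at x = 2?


Using the chain rule: (f(g(x)))' = f'(g(x)) * g'(x)
First, find g(2):
g(2) = 3 * 2 - 5 = 1
Next, f'(u) = 3u^2
And g'(x) = 3
So f'(g(2)) * g'(2)
= 3 * 1^2 * 3
= 3 * 1 * 3
= 9

9


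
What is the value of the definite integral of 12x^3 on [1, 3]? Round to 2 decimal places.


Find the antiderivative of 12x^3:
F(x) = 12/4 * x^4
Apply the Fundamental Theorem of Calculus:
F(3) - F(1)
= 12/4 * 3^4 - 12/4 * 1^4
= 12/4 * (81 - 1)
= 12/4 * 80
= 240 = 240.00

240.00


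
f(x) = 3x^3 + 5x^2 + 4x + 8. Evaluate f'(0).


Differentiate f(x) = 3x^3 + 5x^2 + 4x + 8 term by term:
f'(x) = 9x^2 + 10x + 4
Substitute x = 0:
f'(0) = 9 * 0^2 + 10 * 0 + 4
= 0 + 0 + 4
= 4

4


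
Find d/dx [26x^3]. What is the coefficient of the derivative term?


We apply the power rule: d/dx [ax^n] = a*n * x^(n-1)
d/dx [26x^3]
= 26 * 3 * x^(3-1)
= 78x^2
The coefficient is 78

78


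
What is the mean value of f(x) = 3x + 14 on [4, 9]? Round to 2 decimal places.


Average value = 1/(b-a) * integral from a to b of f(x) dx
First compute the integral of 3x + 14:
F(x) = (3/2)x^2 + 14x
F(9) = 3/2 * 81 + 14 * 9 = 495/2
F(4) = 3/2 * 16 + 14 * 4 = 80
Integral = 495/2 - 80 = 335/2
Average = (335/2) / (9 - 4) = (335/2) / 5
= 67/2 = 33.50

33.50


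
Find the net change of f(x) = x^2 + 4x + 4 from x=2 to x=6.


Net change = f(b) - f(a)
f(x) = x^2 + 4x + 4
Compute f(6):
f(6) = 1 * 6^2 + 4 * 6 + 4
= 36 + 24 + 4
= 64
Compute f(2):
f(2) = 1 * 2^2 + 4 * 2 + 4
= 4 + 8 + 4
= 16
Net change = 64 - 16 = 48

48


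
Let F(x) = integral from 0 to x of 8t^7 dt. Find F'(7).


By the Fundamental Theorem of Calculus (Part 1):
If F(x) = integral from 0 to x of f(t) dt, then F'(x) = f(x)
Here f(t) = 8t^7
So F'(x) = 8x^7
Evaluate at x = 7:
F'(7) = 8 * 7^7
= 8 * 823543
= 6588344

6588344


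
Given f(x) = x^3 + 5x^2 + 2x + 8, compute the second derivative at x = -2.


First derivative:
f'(x) = 3x^2 + 10x + 2
Second derivative:
f''(x) = 6x + 10
Substitute x = -2:
f''(-2) = 6 * (-2) + 10
= -12 + 10
= -2

-2


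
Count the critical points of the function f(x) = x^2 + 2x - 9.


Find where f'(x) = 0:
f'(x) = 2x + 2
Set f'(x) = 0:
2x + 2 = 0
x = -2 / 2 = -1
This is a linear equation in x, so there is exactly one solution.
Number of critical points: 1

1


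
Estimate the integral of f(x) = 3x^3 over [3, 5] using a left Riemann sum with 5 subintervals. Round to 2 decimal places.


Left Riemann sum uses left endpoints of each subinterval.
Interval: [3, 5], n = 5
dx = (5 - 3) / 5 = 2/5
Left endpoints: [3, 17/5, 19/5, 21/5, 23/5]
f values: [81, 14739/125, 20577/125, 27783/125, 36501/125]
Sum = dx * (sum of f values)
= 2/5 * 4389/5
= 8778/25 = 351.12

351.12


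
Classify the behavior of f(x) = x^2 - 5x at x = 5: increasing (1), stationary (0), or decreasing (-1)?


Compute f'(x) to determine behavior:
f'(x) = 2x - 5
f'(5) = 2 * 5 - 5
= 10 - 5
= 5
Since f'(5) > 0, the function is increasing (1)

1


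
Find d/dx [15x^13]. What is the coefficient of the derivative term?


We apply the power rule: d/dx [ax^n] = a*n * x^(n-1)
d/dx [15x^13]
= 15 * 13 * x^(13-1)
= 195x^12
The coefficient is 195

195


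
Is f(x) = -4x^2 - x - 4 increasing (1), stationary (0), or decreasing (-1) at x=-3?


Compute f'(x) to determine behavior:
f'(x) = -8x - 1
f'(-3) = -8 * (-3) - 1
= 24 - 1
= 23
Since f'(-3) > 0, the function is increasing (1)

1


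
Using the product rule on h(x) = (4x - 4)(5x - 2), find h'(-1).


Let u(x) = 4x - 4 and v(x) = 5x - 2
u'(x) = 4
v'(x) = 5
Product rule: h'(x) = u'(x)*v(x) + u(x)*v'(x)
= 4 * (5x - 2) + (4x - 4) * 5
At x = -1:
u(-1) = 4 * (-1) - 4 = -8
v(-1) = 5 * (-1) - 2 = -7
h'(-1) = 4 * (-7) + (-8) * 5
= -28 - 40
= -68

-68


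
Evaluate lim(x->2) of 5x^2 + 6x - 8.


Since polynomials are continuous, we use direct substitution.
lim(x->2) of 5x^2 + 6x - 8
= 5 * 2^2 + 6 * 2 - 8
= 20 + 12 - 8
= 24

24


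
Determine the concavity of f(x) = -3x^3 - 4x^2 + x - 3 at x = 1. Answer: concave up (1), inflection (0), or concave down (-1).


Concavity is determined by the sign of f''(x).
f(x) = -3x^3 - 4x^2 + x - 3
f'(x) = -9x^2 - 8x + 1
f''(x) = -18x - 8
f''(1) = -18 * 1 - 8
= -18 - 8
= -26
Since f''(1) < 0, the function is concave down (-1)

-1


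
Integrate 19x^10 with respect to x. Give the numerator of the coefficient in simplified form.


Apply the power rule for integration:
integral of ax^n dx = a/(n+1) * x^(n+1) + C
integral of 19x^10 dx
= 19/11 * x^11 + C
The coefficient in lowest terms is 19/11, and its numerator is 19

19


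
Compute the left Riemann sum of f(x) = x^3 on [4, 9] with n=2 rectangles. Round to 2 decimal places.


Left Riemann sum uses left endpoints of each subinterval.
Interval: [4, 9], n = 2
dx = (9 - 4) / 2 = 5/2
Left endpoints: [4, 13/2]
f values: [64, 2197/8]
Sum = dx * (sum of f values)
= 5/2 * 2709/8
= 13545/16 ≈ 846.56

846.56


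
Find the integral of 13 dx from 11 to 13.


The integral of a constant k over [a, b] equals k * (b - a).
integral from 11 to 13 of 13 dx
= 13 * (13 - 11)
= 13 * 2
= 26

26


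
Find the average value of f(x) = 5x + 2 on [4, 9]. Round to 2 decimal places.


Average value = 1/(b-a) * integral from a to b of f(x) dx
First compute the integral of 5x + 2:
F(x) = (5/2)x^2 + 2x
F(9) = 5/2 * 81 + 2 * 9 = 441/2
F(4) = 5/2 * 16 + 2 * 4 = 48
Integral = 441/2 - 48 = 345/2
Average = (345/2) / (9 - 4) = (345/2) / 5
= 69/2 = 34.50

34.50


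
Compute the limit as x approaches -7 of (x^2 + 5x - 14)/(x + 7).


Direct substitution gives 0/0, so we factor the numerator.
Factor: (x^2 + 5x - 14) = (x + 7)(x - 2)
Cancel the common factor (x + 7):
(x^2 + 5x - 14)/(x + 7) = (x - 2)
Now substitute x = -7:
= (-7) - (2) = -9

-9


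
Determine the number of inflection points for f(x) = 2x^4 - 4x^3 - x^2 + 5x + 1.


Inflection points occur where f''(x) = 0 and concavity changes.
f(x) = 2x^4 - 4x^3 - x^2 + 5x + 1
f'(x) = 8x^3 - 12x^2 - 2x + 5
f''(x) = 24x^2 - 24x - 2
This is a quadratic in x. Use the discriminant to count real roots.
Discriminant = (-24)^2 - 4 * 24 * (-2)
= 576 - (-192)
= 768
Since discriminant > 0, f''(x) = 0 has 2 distinct real solutions.
A quadratic with two distinct real roots changes sign at each root, so concavity changes at both.
Number of inflection points: 2

2


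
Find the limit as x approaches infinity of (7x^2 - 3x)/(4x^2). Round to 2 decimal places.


For limits at infinity with equal-degree polynomials,
we compare leading coefficients.
Numerator leading term: 7x^2
Denominator leading term: 4x^2
Divide both by x^2:
lim = (7 - 3/x) / (4)
As x -> infinity, the 1/x and 1/x^2 terms vanish:
= 7/4 = 1.75

1.75


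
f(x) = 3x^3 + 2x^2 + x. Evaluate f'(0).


Differentiate f(x) = 3x^3 + 2x^2 + x term by term:
f'(x) = 9x^2 + 4x + 1
Substitute x = 0:
f'(0) = 9 * 0^2 + 4 * 0 + 1
= 0 + 0 + 1
= 1

1


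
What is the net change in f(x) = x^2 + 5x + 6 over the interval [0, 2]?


Net change = f(b) - f(a)
f(x) = x^2 + 5x + 6
Compute f(2):
f(2) = 1 * 2^2 + 5 * 2 + 6
= 4 + 10 + 6
= 20
Compute f(0):
f(0) = 1 * 0^2 + 5 * 0 + 6
= 0 + 0 + 6
= 6
Net change = 20 - 6 = 14

14


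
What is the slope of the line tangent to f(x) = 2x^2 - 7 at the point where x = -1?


The slope of the tangent line equals f'(x) at the point.
f(x) = 2x^2 - 7
f'(x) = 4x
At x = -1:
f'(-1) = 4 * (-1) + 0
= -4 + 0
= -4

-4


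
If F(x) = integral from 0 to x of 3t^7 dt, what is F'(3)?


By the Fundamental Theorem of Calculus (Part 1):
If F(x) = integral from 0 to x of f(t) dt, then F'(x) = f(x)
Here f(t) = 3t^7
So F'(x) = 3x^7
Evaluate at x = 3:
F'(3) = 3 * 3^7
= 3 * 2187
= 6561

6561


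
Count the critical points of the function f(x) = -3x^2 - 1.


Find where f'(x) = 0:
f'(x) = -6x
Set f'(x) = 0:
-6x = 0
x = 0 / (-6) = 0
This is a linear equation in x, so there is exactly one solution.
Number of critical points: 1

1


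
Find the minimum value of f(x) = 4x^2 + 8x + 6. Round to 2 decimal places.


For a quadratic f(x) = ax^2 + bx + c with a > 0, the minimum is at the vertex.
Vertex x-coordinate: x = -b/(2a)
x = -(8) / (2 * 4)
x = -8/8 = -1
Substitute back to find the minimum value:
f(-1) = 4 * (-1)^2 + 8 * (-1) + 6
= 4 - 8 + 6
= 2 = 2.00

2.00


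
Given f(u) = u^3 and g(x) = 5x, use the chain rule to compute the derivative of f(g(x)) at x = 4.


Using the chain rule: (f(g(x)))' = f'(g(x)) * g'(x)
First, find g(4):
g(4) = 5 * 4 + 0 = 20
Next, f'(u) = 3u^2
And g'(x) = 5
So f'(g(4)) * g'(4)
= 3 * 20^2 * 5
= 3 * 400 * 5
= 6000

6000


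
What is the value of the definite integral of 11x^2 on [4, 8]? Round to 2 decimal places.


Find the antiderivative of 11x^2:
F(x) = 11/3 * x^3
Apply the Fundamental Theorem of Calculus:
F(8) - F(4)
= 11/3 * 8^3 - 11/3 * 4^3
= 11/3 * (512 - 64)
= 11/3 * 448
= 4928/3 ≈ 1642.67

1642.67


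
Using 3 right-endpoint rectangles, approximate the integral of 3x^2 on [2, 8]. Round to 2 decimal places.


Right Riemann sum uses right endpoints of each subinterval.
Interval: [2, 8], n = 3
dx = (8 - 2) / 3 = 2
Right endpoints: [4, 6, 8]
f values: [48, 108, 192]
Sum = dx * (sum of f values)
= 2 * 348
= 696 = 696.00

696.00


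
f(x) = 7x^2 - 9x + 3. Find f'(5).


Differentiate term by term using power and sum rules:
f(x) = 7x^2 - 9x + 3
f'(x) = 14x - 9
Substitute x = 5:
f'(5) = 14 * 5 - 9
= 70 - 9
= 61

61


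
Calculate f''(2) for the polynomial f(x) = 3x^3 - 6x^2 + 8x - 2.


First derivative:
f'(x) = 9x^2 - 12x + 8
Second derivative:
f''(x) = 18x - 12
Substitute x = 2:
f''(2) = 18 * 2 - 12
= 36 - 12
= 24

24


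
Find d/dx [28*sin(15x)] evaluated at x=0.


Apply the chain rule to differentiate 28*sin(15x):
d/dx [28*sin(15x)]
= 28 * cos(15x) * d/dx(15x)
= 28 * 15 * cos(15x)
= 420 * cos(15x)
Evaluate at x = 0:
= 420 * cos(0)
= 420 * 1
= 420

420


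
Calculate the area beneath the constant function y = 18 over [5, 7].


The area under a constant function y = 18 is a rectangle.
Width = 7 - 5 = 2
Height = 18
Area = width * height
= 2 * 18
= 36

36


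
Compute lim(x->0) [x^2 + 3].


Since polynomials are continuous, we use direct substitution.
lim(x->0) of x^2 + 3
= 1 * 0^2 + 0 * 0 + 3
= 0 + 0 + 3
= 3

3


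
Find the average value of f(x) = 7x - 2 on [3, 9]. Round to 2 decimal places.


Average value = 1/(b-a) * integral from a to b of f(x) dx
First compute the integral of 7x - 2:
F(x) = (7/2)x^2 - 2x
F(9) = 7/2 * 81 - 2 * 9 = 531/2
F(3) = 7/2 * 9 - 2 * 3 = 51/2
Integral = 531/2 - 51/2 = 240
Average = 240 / (9 - 3) = 240 / 6
= 40 = 40.00

40.00


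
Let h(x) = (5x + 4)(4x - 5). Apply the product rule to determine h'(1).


Let u(x) = 5x + 4 and v(x) = 4x - 5
u'(x) = 5
v'(x) = 4
Product rule: h'(x) = u'(x)*v(x) + u(x)*v'(x)
= 5 * (4x - 5) + (5x + 4) * 4
At x = 1:
u(1) = 5 * 1 + 4 = 9
v(1) = 4 * 1 - 5 = -1
h'(1) = 5 * (-1) + 9 * 4
= -5 + 36
= 31

31


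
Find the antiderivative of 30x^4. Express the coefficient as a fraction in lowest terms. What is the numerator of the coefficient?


Apply the power rule for integration:
integral of ax^n dx = a/(n+1) * x^(n+1) + C
integral of 30x^4 dx
= 30/5 * x^5 + C
= 6 * x^5 + C
The coefficient in lowest terms is 6 = 6/1, so its numerator is 6

6


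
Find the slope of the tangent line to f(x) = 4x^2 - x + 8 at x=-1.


The slope of the tangent line equals f'(x) at the point.
f(x) = 4x^2 - x + 8
f'(x) = 8x - 1
At x = -1:
f'(-1) = 8 * (-1) - 1
= -8 - 1
= -9

-9


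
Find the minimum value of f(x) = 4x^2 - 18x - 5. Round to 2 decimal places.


For a quadratic f(x) = ax^2 + bx + c with a > 0, the minimum is at the vertex.
Vertex x-coordinate: x = -b/(2a)
x = -(-18) / (2 * 4)
x = 18/8 = 9/4
Substitute back to find the minimum value:
f(9/4) = 4 * (9/4)^2 - 18 * (9/4) - 5
= 81/4 - 81/2 - 5
= -101/4 = -25.25

-25.25


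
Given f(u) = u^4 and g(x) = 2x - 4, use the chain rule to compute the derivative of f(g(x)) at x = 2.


Using the chain rule: (f(g(x)))' = f'(g(x)) * g'(x)
First, find g(2):
g(2) = 2 * 2 - 4 = 0
Next, f'(u) = 4u^3
And g'(x) = 2
So f'(g(2)) * g'(2)
= 4 * 0^3 * 2
= 4 * 0 * 2
= 0

0


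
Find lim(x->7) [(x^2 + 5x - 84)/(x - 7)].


Direct substitution gives 0/0, so we factor the numerator.
Factor: (x^2 + 5x - 84) = (x - 7)(x + 12)
Cancel the common factor (x - 7):
(x^2 + 5x - 84)/(x - 7) = (x + 12)
Now substitute x = 7:
= (7) - (-12) = 19

19


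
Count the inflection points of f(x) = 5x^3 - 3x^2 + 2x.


Inflection points occur where f''(x) = 0 and concavity changes.
f(x) = 5x^3 - 3x^2 + 2x
f'(x) = 15x^2 - 6x + 2
f''(x) = 30x - 6
Set f''(x) = 0:
30x - 6 = 0
x = 6 / 30 = 1/5
Since f''(x) is linear (degree 1), it changes sign at this point.
Therefore there is exactly 1 inflection point.

1


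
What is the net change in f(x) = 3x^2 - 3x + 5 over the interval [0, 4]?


Net change = f(b) - f(a)
f(x) = 3x^2 - 3x + 5
Compute f(4):
f(4) = 3 * 4^2 - 3 * 4 + 5
= 48 - 12 + 5
= 41
Compute f(0):
f(0) = 3 * 0^2 - 3 * 0 + 5
= 0 + 0 + 5
= 5
Net change = 41 - 5 = 36

36


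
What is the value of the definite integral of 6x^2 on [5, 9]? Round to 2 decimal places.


Find the antiderivative of 6x^2:
F(x) = 6/3 * x^3
Apply the Fundamental Theorem of Calculus:
F(9) - F(5)
= 6/3 * 9^3 - 6/3 * 5^3
= 6/3 * (729 - 125)
= 6/3 * 604
= 1208 = 1208.00

1208.00


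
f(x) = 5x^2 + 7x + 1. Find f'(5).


Differentiate term by term using power and sum rules:
f(x) = 5x^2 + 7x + 1
f'(x) = 10x + 7
Substitute x = 5:
f'(5) = 10 * 5 + 7
= 50 + 7
= 57

57


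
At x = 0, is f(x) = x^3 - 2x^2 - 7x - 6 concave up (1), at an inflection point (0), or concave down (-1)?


Concavity is determined by the sign of f''(x).
f(x) = x^3 - 2x^2 - 7x - 6
f'(x) = 3x^2 - 4x - 7
f''(x) = 6x - 4
f''(0) = 6 * 0 - 4
= 0 - 4
= -4
Since f''(0) < 0, the function is concave down (-1)

-1


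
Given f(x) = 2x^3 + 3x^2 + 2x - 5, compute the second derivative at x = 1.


First derivative:
f'(x) = 6x^2 + 6x + 2
Second derivative:
f''(x) = 12x + 6
Substitute x = 1:
f''(1) = 12 * 1 + 6
= 12 + 6
= 18

18


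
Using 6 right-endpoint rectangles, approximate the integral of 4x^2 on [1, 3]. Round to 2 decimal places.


Right Riemann sum uses right endpoints of each subinterval.
Interval: [1, 3], n = 6
dx = (3 - 1) / 6 = 1/3
Right endpoints: [4/3, 5/3, 2, 7/3, 8/3, 3]
f values: [64/9, 100/9, 16, 196/9, 256/9, 36]
Sum = dx * (sum of f values)
= 1/3 * 1084/9
= 1084/27 ≈ 40.15

40.15


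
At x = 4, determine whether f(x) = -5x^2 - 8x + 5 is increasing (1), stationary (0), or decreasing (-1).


Compute f'(x) to determine behavior:
f'(x) = -10x - 8
f'(4) = -10 * 4 - 8
= -40 - 8
= -48
Since f'(4) < 0, the function is decreasing (-1)

-1


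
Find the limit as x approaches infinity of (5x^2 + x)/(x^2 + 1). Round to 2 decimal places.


For limits at infinity with equal-degree polynomials,
we compare leading coefficients.
Numerator leading term: 5x^2
Denominator leading term: x^2
Divide both by x^2:
lim = (5 + 1/x) / (1 + 1/x^2)
As x -> infinity, the 1/x and 1/x^2 terms vanish:
= 5/1 = 5 = 5.00

5.00


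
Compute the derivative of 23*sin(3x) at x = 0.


Apply the chain rule to differentiate 23*sin(3x):
d/dx [23*sin(3x)]
= 23 * cos(3x) * d/dx(3x)
= 23 * 3 * cos(3x)
= 69 * cos(3x)
Evaluate at x = 0:
= 69 * cos(0)
= 69 * 1
= 69

69


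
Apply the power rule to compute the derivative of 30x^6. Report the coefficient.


We apply the power rule: d/dx [ax^n] = a*n * x^(n-1)
d/dx [30x^6]
= 30 * 6 * x^(6-1)
= 180x^5
The coefficient is 180

180


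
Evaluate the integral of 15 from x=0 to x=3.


The integral of a constant k over [a, b] equals k * (b - a).
integral from 0 to 3 of 15 dx
= 15 * (3 - 0)
= 15 * 3
= 45

45


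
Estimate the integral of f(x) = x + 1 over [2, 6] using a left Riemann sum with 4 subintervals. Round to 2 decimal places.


Left Riemann sum uses left endpoints of each subinterval.
Interval: [2, 6], n = 4
dx = (6 - 2) / 4 = 1
Left endpoints: [2, 3, 4, 5]
f values: [3, 4, 5, 6]
Sum = dx * (sum of f values)
= 1 * 18
= 18 = 18.00

18.00


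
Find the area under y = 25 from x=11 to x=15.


The area under a constant function y = 25 is a rectangle.
Width = 15 - 11 = 4
Height = 25
Area = width * height
= 4 * 25
= 100

100


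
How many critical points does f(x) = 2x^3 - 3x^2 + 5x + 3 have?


Find where f'(x) = 0:
f(x) = 2x^3 - 3x^2 + 5x + 3
f'(x) = 6x^2 - 6x + 5
This is a quadratic in x. Use the discriminant to count real roots.
Discriminant = (-6)^2 - 4 * 6 * 5
= 36 - 120
= -84
Since discriminant < 0, f'(x) = 0 has no real solutions.
Number of critical points: 0

0


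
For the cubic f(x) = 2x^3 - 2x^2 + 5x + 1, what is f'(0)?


Differentiate f(x) = 2x^3 - 2x^2 + 5x + 1 term by term:
f'(x) = 6x^2 - 4x + 5
Substitute x = 0:
f'(0) = 6 * 0^2 - 4 * 0 + 5
= 0 + 0 + 5
= 5

5


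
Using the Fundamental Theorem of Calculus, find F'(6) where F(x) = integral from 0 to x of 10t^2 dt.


By the Fundamental Theorem of Calculus (Part 1):
If F(x) = integral from 0 to x of f(t) dt, then F'(x) = f(x)
Here f(t) = 10t^2
So F'(x) = 10x^2
Evaluate at x = 6:
F'(6) = 10 * 6^2
= 10 * 36
= 360

360


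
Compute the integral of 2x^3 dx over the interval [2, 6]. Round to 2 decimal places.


Find the antiderivative of 2x^3:
F(x) = 2/4 * x^4
Apply the Fundamental Theorem of Calculus:
F(6) - F(2)
= 2/4 * 6^4 - 2/4 * 2^4
= 2/4 * (1296 - 16)
= 2/4 * 1280
= 640 = 640.00

640.00


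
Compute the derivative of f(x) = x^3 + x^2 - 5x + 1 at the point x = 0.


Differentiate f(x) = x^3 + x^2 - 5x + 1 term by term:
f'(x) = 3x^2 + 2x - 5
Substitute x = 0:
f'(0) = 3 * 0^2 + 2 * 0 - 5
= 0 + 0 - 5
= -5

-5


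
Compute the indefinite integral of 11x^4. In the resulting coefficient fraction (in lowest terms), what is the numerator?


Apply the power rule for integration:
integral of ax^n dx = a/(n+1) * x^(n+1) + C
integral of 11x^4 dx
= 11/5 * x^5 + C
The coefficient in lowest terms is 11/5, and its numerator is 11

11


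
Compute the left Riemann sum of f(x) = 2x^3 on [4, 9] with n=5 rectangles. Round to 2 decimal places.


Left Riemann sum uses left endpoints of each subinterval.
Interval: [4, 9], n = 5
dx = (9 - 4) / 5 = 1
Left endpoints: [4, 5, 6, 7, 8]
f values: [128, 250, 432, 686, 1024]
Sum = dx * (sum of f values)
= 1 * 2520
= 2520 = 2520.00

2520.00


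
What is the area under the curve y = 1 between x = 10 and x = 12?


The area under a constant function y = 1 is a rectangle.
Width = 12 - 10 = 2
Height = 1
Area = width * height
= 2 * 1
= 2

2


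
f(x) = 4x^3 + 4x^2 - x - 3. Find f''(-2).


First derivative:
f'(x) = 12x^2 + 8x - 1
Second derivative:
f''(x) = 24x + 8
Substitute x = -2:
f''(-2) = 24 * (-2) + 8
= -48 + 8
= -40

-40


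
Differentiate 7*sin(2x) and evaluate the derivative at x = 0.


Apply the chain rule to differentiate 7*sin(2x):
d/dx [7*sin(2x)]
= 7 * cos(2x) * d/dx(2x)
= 7 * 2 * cos(2x)
= 14 * cos(2x)
Evaluate at x = 0:
= 14 * cos(0)
= 14 * 1
= 14

14


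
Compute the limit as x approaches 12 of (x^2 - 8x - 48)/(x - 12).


Direct substitution gives 0/0, so we factor the numerator.
Factor: (x^2 - 8x - 48) = (x - 12)(x + 4)
Cancel the common factor (x - 12):
(x^2 - 8x - 48)/(x - 12) = (x + 4)
Now substitute x = 12:
= (12) - (-4) = 16

16


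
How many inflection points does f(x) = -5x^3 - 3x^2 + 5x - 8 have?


Inflection points occur where f''(x) = 0 and concavity changes.
f(x) = -5x^3 - 3x^2 + 5x - 8
f'(x) = -15x^2 - 6x + 5
f''(x) = -30x - 6
Set f''(x) = 0:
-30x - 6 = 0
x = 6 / (-30) = -1/5
Since f''(x) is linear (degree 1), it changes sign at this point.
Therefore there is exactly 1 inflection point.

1


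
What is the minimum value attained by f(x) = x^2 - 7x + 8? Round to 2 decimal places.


For a quadratic f(x) = ax^2 + bx + c with a > 0, the minimum is at the vertex.
Vertex x-coordinate: x = -b/(2a)
x = -(-7) / (2 * 1)
x = 7/2
Substitute back to find the minimum value:
f(7/2) = 1 * (7/2)^2 - 7 * (7/2) + 8
= 49/4 - 49/2 + 8
= -17/4 = -4.25

-4.25


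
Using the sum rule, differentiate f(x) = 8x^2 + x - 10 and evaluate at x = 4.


Differentiate term by term using power and sum rules:
f(x) = 8x^2 + x - 10
f'(x) = 16x + 1
Substitute x = 4:
f'(4) = 16 * 4 + 1
= 64 + 1
= 65

65


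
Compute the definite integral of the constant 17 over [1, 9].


The integral of a constant k over [a, b] equals k * (b - a).
integral from 1 to 9 of 17 dx
= 17 * (9 - 1)
= 17 * 8
= 136

136


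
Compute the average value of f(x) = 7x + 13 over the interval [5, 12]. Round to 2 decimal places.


Average value = 1/(b-a) * integral from a to b of f(x) dx
First compute the integral of 7x + 13:
F(x) = (7/2)x^2 + 13x
F(12) = 7/2 * 144 + 13 * 12 = 660
F(5) = 7/2 * 25 + 13 * 5 = 305/2
Integral = 660 - 305/2 = 1015/2
Average = (1015/2) / (12 - 5) = (1015/2) / 7
= 145/2 = 72.50

72.50


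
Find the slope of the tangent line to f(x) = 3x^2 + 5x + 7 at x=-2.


The slope of the tangent line equals f'(x) at the point.
f(x) = 3x^2 + 5x + 7
f'(x) = 6x + 5
At x = -2:
f'(-2) = 6 * (-2) + 5
= -12 + 5
= -7

-7


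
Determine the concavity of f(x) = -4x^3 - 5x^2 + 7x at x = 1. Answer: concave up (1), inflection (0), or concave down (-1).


Concavity is determined by the sign of f''(x).
f(x) = -4x^3 - 5x^2 + 7x
f'(x) = -12x^2 - 10x + 7
f''(x) = -24x - 10
f''(1) = -24 * 1 - 10
= -24 - 10
= -34
Since f''(1) < 0, the function is concave down (-1)

-1


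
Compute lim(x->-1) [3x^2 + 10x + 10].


Since polynomials are continuous, we use direct substitution.
lim(x->-1) of 3x^2 + 10x + 10
= 3 * (-1)^2 + 10 * (-1) + 10
= 3 - 10 + 10
= 3

3


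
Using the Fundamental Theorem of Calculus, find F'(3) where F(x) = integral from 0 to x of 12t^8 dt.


By the Fundamental Theorem of Calculus (Part 1):
If F(x) = integral from 0 to x of f(t) dt, then F'(x) = f(x)
Here f(t) = 12t^8
So F'(x) = 12x^8
Evaluate at x = 3:
F'(3) = 12 * 3^8
= 12 * 6561
= 78732

78732


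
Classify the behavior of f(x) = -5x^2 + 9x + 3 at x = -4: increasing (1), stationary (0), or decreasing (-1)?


Compute f'(x) to determine behavior:
f'(x) = -10x + 9
f'(-4) = -10 * (-4) + 9
= 40 + 9
= 49
Since f'(-4) > 0, the function is increasing (1)

1


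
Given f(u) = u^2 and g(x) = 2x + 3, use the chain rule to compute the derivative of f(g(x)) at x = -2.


Using the chain rule: (f(g(x)))' = f'(g(x)) * g'(x)
First, find g(-2):
g(-2) = 2 * (-2) + 3 = -1
Next, f'(u) = 2u
And g'(x) = 2
So f'(g(-2)) * g'(-2)
= 2 * (-1) * 2
= -4

-4


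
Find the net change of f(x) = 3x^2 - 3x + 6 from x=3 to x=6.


Net change = f(b) - f(a)
f(x) = 3x^2 - 3x + 6
Compute f(6):
f(6) = 3 * 6^2 - 3 * 6 + 6
= 108 - 18 + 6
= 96
Compute f(3):
f(3) = 3 * 3^2 - 3 * 3 + 6
= 27 - 9 + 6
= 24
Net change = 96 - 24 = 72

72


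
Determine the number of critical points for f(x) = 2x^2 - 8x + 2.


Find where f'(x) = 0:
f'(x) = 4x - 8
Set f'(x) = 0:
4x - 8 = 0
x = 8 / 4 = 2
This is a linear equation in x, so there is exactly one solution.
Number of critical points: 1

1


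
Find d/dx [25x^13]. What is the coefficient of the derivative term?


We apply the power rule: d/dx [ax^n] = a*n * x^(n-1)
d/dx [25x^13]
= 25 * 13 * x^(13-1)
= 325x^12
The coefficient is 325

325


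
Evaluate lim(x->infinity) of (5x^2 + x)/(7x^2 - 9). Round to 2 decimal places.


For limits at infinity with equal-degree polynomials,
we compare leading coefficients.
Numerator leading term: 5x^2
Denominator leading term: 7x^2
Divide both by x^2:
lim = (5 + 1/x) / (7 - 9/x^2)
As x -> infinity, the 1/x and 1/x^2 terms vanish:
= 5/7 ≈ 0.71

0.71


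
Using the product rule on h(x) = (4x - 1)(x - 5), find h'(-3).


Let u(x) = 4x - 1 and v(x) = x - 5
u'(x) = 4
v'(x) = 1
Product rule: h'(x) = u'(x)*v(x) + u(x)*v'(x)
= 4 * (x - 5) + (4x - 1) * 1
At x = -3:
u(-3) = 4 * (-3) - 1 = -13
v(-3) = 1 * (-3) - 5 = -8
h'(-3) = 4 * (-8) + (-13) * 1
= -32 - 13
= -45

-45


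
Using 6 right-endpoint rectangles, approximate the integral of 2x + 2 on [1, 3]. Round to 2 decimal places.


Right Riemann sum uses right endpoints of each subinterval.
Interval: [1, 3], n = 6
dx = (3 - 1) / 6 = 1/3
Right endpoints: [4/3, 5/3, 2, 7/3, 8/3, 3]
f values: [14/3, 16/3, 6, 20/3, 22/3, 8]
Sum = dx * (sum of f values)
= 1/3 * 38
= 38/3 ≈ 12.67

12.67


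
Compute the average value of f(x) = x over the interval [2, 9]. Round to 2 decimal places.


Average value = 1/(b-a) * integral from a to b of f(x) dx
First compute the integral of x:
F(x) = (1/2)x^2
F(9) = 1/2 * 81 + 0 * 9 = 81/2
F(2) = 1/2 * 4 + 0 * 2 = 2
Integral = 81/2 - 2 = 77/2
Average = (77/2) / (9 - 2) = (77/2) / 7
= 11/2 = 5.50

5.50


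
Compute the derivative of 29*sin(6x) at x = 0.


Apply the chain rule to differentiate 29*sin(6x):
d/dx [29*sin(6x)]
= 29 * cos(6x) * d/dx(6x)
= 29 * 6 * cos(6x)
= 174 * cos(6x)
Evaluate at x = 0:
= 174 * cos(0)
= 174 * 1
= 174

174


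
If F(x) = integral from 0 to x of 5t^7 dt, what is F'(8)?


By the Fundamental Theorem of Calculus (Part 1):
If F(x) = integral from 0 to x of f(t) dt, then F'(x) = f(x)
Here f(t) = 5t^7
So F'(x) = 5x^7
Evaluate at x = 8:
F'(8) = 5 * 8^7
= 5 * 2097152
= 10485760

10485760


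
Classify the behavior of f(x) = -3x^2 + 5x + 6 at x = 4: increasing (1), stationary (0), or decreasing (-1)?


Compute f'(x) to determine behavior:
f'(x) = -6x + 5
f'(4) = -6 * 4 + 5
= -24 + 5
= -19
Since f'(4) < 0, the function is decreasing (-1)

-1


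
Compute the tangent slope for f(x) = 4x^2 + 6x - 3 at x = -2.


The slope of the tangent line equals f'(x) at the point.
f(x) = 4x^2 + 6x - 3
f'(x) = 8x + 6
At x = -2:
f'(-2) = 8 * (-2) + 6
= -16 + 6
= -10

-10


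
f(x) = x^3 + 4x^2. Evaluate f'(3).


Differentiate f(x) = x^3 + 4x^2 term by term:
f'(x) = 3x^2 + 8x
Substitute x = 3:
f'(3) = 3 * 3^2 + 8 * 3 + 0
= 27 + 24 + 0
= 51

51


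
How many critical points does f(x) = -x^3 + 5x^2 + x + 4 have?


Find where f'(x) = 0:
f(x) = -x^3 + 5x^2 + x + 4
f'(x) = -3x^2 + 10x + 1
This is a quadratic in x. Use the discriminant to count real roots.
Discriminant = (10)^2 - 4 * (-3) * 1
= 100 - (-12)
= 112
Since discriminant > 0, f'(x) = 0 has 2 real solutions.
Number of critical points: 2

2


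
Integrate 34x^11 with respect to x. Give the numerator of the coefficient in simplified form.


Apply the power rule for integration:
integral of ax^n dx = a/(n+1) * x^(n+1) + C
integral of 34x^11 dx
= 34/12 * x^12 + C
= 17/6 * x^12 + C
The coefficient in lowest terms is 17/6, and its numerator is 17

17


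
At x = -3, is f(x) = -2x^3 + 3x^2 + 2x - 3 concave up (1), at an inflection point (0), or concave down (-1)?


Concavity is determined by the sign of f''(x).
f(x) = -2x^3 + 3x^2 + 2x - 3
f'(x) = -6x^2 + 6x + 2
f''(x) = -12x + 6
f''(-3) = -12 * (-3) + 6
= 36 + 6
= 42
Since f''(-3) > 0, the function is concave up (1)

1


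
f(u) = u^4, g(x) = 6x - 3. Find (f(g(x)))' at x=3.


Using the chain rule: (f(g(x)))' = f'(g(x)) * g'(x)
First, find g(3):
g(3) = 6 * 3 - 3 = 15
Next, f'(u) = 4u^3
And g'(x) = 6
So f'(g(3)) * g'(3)
= 4 * 15^3 * 6
= 4 * 3375 * 6
= 81000

81000


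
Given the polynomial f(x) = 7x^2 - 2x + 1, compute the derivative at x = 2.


Differentiate term by term using power and sum rules:
f(x) = 7x^2 - 2x + 1
f'(x) = 14x - 2
Substitute x = 2:
f'(2) = 14 * 2 - 2
= 28 - 2
= 26

26


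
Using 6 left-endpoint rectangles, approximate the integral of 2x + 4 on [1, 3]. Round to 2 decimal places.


Left Riemann sum uses left endpoints of each subinterval.
Interval: [1, 3], n = 6
dx = (3 - 1) / 6 = 1/3
Left endpoints: [1, 4/3, 5/3, 2, 7/3, 8/3]
f values: [6, 20/3, 22/3, 8, 26/3, 28/3]
Sum = dx * (sum of f values)
= 1/3 * 46
= 46/3 ≈ 15.33

15.33


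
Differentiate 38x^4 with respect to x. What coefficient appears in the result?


We apply the power rule: d/dx [ax^n] = a*n * x^(n-1)
d/dx [38x^4]
= 38 * 4 * x^(4-1)
= 152x^3
The coefficient is 152

152


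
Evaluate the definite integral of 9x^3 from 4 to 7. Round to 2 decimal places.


Find the antiderivative of 9x^3:
F(x) = 9/4 * x^4
Apply the Fundamental Theorem of Calculus:
F(7) - F(4)
= 9/4 * 7^4 - 9/4 * 4^4
= 9/4 * (2401 - 256)
= 9/4 * 2145
= 19305/4 = 4826.25

4826.25


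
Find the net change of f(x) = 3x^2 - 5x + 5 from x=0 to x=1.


Net change = f(b) - f(a)
f(x) = 3x^2 - 5x + 5
Compute f(1):
f(1) = 3 * 1^2 - 5 * 1 + 5
= 3 - 5 + 5
= 3
Compute f(0):
f(0) = 3 * 0^2 - 5 * 0 + 5
= 0 + 0 + 5
= 5
Net change = 3 - 5 = -2

-2


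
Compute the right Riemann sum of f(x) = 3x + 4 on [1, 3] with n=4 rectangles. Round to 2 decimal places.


Right Riemann sum uses right endpoints of each subinterval.
Interval: [1, 3], n = 4
dx = (3 - 1) / 4 = 1/2
Right endpoints: [3/2, 2, 5/2, 3]
f values: [17/2, 10, 23/2, 13]
Sum = dx * (sum of f values)
= 1/2 * 43
= 43/2 = 21.50

21.50


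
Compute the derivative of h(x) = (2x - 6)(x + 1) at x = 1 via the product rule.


Let u(x) = 2x - 6 and v(x) = x + 1
u'(x) = 2
v'(x) = 1
Product rule: h'(x) = u'(x)*v(x) + u(x)*v'(x)
= 2 * (x + 1) + (2x - 6) * 1
At x = 1:
u(1) = 2 * 1 - 6 = -4
v(1) = 1 * 1 + 1 = 2
h'(1) = 2 * 2 + (-4) * 1
= 4 - 4
= 0

0


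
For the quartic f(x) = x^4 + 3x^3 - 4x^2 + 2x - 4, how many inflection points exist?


Inflection points occur where f''(x) = 0 and concavity changes.
f(x) = x^4 + 3x^3 - 4x^2 + 2x - 4
f'(x) = 4x^3 + 9x^2 - 8x + 2
f''(x) = 12x^2 + 18x - 8
This is a quadratic in x. Use the discriminant to count real roots.
Discriminant = (18)^2 - 4 * 12 * (-8)
= 324 - (-384)
= 708
Since discriminant > 0, f''(x) = 0 has 2 distinct real solutions.
A quadratic with two distinct real roots changes sign at each root, so concavity changes at both.
Number of inflection points: 2

2


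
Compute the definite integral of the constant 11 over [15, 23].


The integral of a constant k over [a, b] equals k * (b - a).
integral from 15 to 23 of 11 dx
= 11 * (23 - 15)
= 11 * 8
= 88

88
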